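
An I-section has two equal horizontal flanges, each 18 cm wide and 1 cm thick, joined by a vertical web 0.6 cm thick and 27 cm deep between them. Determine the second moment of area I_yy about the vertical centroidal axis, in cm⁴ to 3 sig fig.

I_yy ≈ 972 cm⁴

Break the section into simple shapes (no overlaps), measuring from the bottom-left corner of the bounding box.
Bottom flange: 18 × 1, A = 18 cm², x = 9 cm, Ī = 486 cm⁴.
Web: 0.6 × 27, A = 16.2 cm², x = 9 cm, Ī = 0.486 cm⁴.
Top flange: 18 × 1, A = 18 cm², x = 9 cm, Ī = 486 cm⁴.
By symmetry the centroid is at mid-width, x̄ = 9 cm.
All pieces are centred on the vertical centroidal axis, so I = ΣĪ = 972.49 cm⁴.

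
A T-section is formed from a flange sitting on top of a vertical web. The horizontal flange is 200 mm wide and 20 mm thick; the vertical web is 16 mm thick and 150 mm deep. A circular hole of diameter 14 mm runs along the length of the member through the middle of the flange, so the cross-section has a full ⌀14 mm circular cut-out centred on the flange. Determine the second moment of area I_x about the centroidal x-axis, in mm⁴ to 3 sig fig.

Split into non-overlapping primitives; take the origin at the lower-left of the bounding box.
Flange: 200 × 20, A = 4 000 mm², y = 160 mm, Ī = 133 333 mm⁴.
Web: 16 × 150, A = 2 400 mm², y = 75 mm, Ī = 4 500 000 mm⁴.
Hole (subtracted): ⌀14, A = 153.94 mm², y = 160 mm, Ī = 1885.7 mm⁴.
Centroid: ȳ = ΣA·y / ΣA = 127.34 mm.
Transfer each piece to the centroidal x-axis using Ī + A·d² with d = y − 127.34:
  flange: d = 32.661 mm → contributes +4 400 187 mm⁴
  web: d = -52.339 mm → contributes +11 074 596 mm⁴
  hole: d = 32.661 mm → contributes −166 094 mm⁴
Total I = 15 308 689 mm⁴.

I_x ≈ 1.53 × 10⁷ mm⁴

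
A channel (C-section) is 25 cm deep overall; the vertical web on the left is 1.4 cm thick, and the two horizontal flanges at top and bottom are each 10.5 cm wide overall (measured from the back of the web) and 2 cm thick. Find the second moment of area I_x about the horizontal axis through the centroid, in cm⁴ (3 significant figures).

Decompose the section into non-overlapping parts with the origin at the bottom-left of its bounding rectangle.
Web: 1.4 × 25, A = 35 cm², y = 12.5 cm, Ī = 1822.9 cm⁴.
Top flange (beyond web): 9.1 × 2, A = 18.2 cm², y = 24 cm, Ī = 6.0667 cm⁴.
Bottom flange (beyond web): 9.1 × 2, A = 18.2 cm², y = 1 cm, Ī = 6.0667 cm⁴.
By symmetry the centroid is at mid-height, ȳ = 12.5 cm.
Transfer each piece to the horizontal axis through the centroid using Ī + A·d² with d = y − 12.5:
  web: d = 0 cm → contributes +1822.9 cm⁴
  top flange (beyond web): d = 11.5 cm → contributes +2 413 cm⁴
  bottom flange (beyond web): d = -11.5 cm → contributes +2 413 cm⁴
Total I = 6 649 cm⁴.

I_x ≈ 6650 cm⁴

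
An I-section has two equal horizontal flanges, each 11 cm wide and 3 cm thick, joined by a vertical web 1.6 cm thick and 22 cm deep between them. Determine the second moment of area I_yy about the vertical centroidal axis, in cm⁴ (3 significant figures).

Split into non-overlapping primitives; take the origin at the lower-left of the bounding box.
Bottom flange: 11 × 3, A = 33 cm², x = 5.5 cm, Ī = 332.75 cm⁴.
Web: 1.6 × 22, A = 35.2 cm², x = 5.5 cm, Ī = 7.5093 cm⁴.
Top flange: 11 × 3, A = 33 cm², x = 5.5 cm, Ī = 332.75 cm⁴.
By symmetry the centroid is at mid-width, x̄ = 5.5 cm.
All pieces are centred on the vertical centroidal axis, so I = ΣĪ = 673.01 cm⁴.

I_yy ≈ 673 cm⁴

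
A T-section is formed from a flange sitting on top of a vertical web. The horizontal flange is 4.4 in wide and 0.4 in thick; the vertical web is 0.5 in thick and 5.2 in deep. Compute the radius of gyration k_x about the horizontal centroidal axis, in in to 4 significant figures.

k_x ≈ 1.799 in

Decompose the section into non-overlapping parts with the origin at the bottom-left of its bounding rectangle.
Flange: 4.4 × 0.4, A = 1.76 in², y = 5.4 in, Ī = 0.0234667 in⁴.
Web: 0.5 × 5.2, A = 2.6 in², y = 2.6 in, Ī = 5.85867 in⁴.
Centroid: ȳ = ΣA·y / ΣA = 3.73028 in.
Transfer each piece to the horizontal centroidal axis using Ī + A·d² with d = y − 3.73028:
  flange: d = 1.66972 in → contributes +4.93031 in⁴
  web: d = -1.13028 in → contributes +9.18022 in⁴
Total I = 14.1105 in⁴.
Radius of gyration: k = √(I/A) = √(14.1105 / 4.36) = 1.79899 in.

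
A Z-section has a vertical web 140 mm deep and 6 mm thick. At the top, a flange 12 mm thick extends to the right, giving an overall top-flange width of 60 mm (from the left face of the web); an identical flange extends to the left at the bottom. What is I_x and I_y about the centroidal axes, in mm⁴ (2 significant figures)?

I_x ≈ 6.7 × 10⁶ mm⁴, I_y ≈ 1.5 × 10⁶ mm⁴

Break the section into simple shapes (no overlaps), measuring from the bottom-left corner of the bounding box.
Web: 6 × 140, A = 840 mm², y = 70 mm, Ī = 1 372 000 mm⁴.
Top flange (beyond web): 54 × 12, A = 648 mm², y = 134 mm, Ī = 7 776 mm⁴.
Bottom flange (beyond web): 54 × 12, A = 648 mm², y = 6 mm, Ī = 7 776 mm⁴.
Centroid: ȳ = ΣA·y / ΣA = 70 mm.
Transfer each piece to the centroidal x-axis using Ī + A·d² with d = y − 70:
  web: d = 0 mm → contributes +1 372 000 mm⁴
  top flange (beyond web): d = 64 mm → contributes +2 661 984 mm⁴
  bottom flange (beyond web): d = -64 mm → contributes +2 661 984 mm⁴
Total I = 6 695 968 mm⁴.
For the y-axis: x̄ = 57 mm.
Repeating about the centroidal y-axis gives I_y = 1 483 848 mm⁴.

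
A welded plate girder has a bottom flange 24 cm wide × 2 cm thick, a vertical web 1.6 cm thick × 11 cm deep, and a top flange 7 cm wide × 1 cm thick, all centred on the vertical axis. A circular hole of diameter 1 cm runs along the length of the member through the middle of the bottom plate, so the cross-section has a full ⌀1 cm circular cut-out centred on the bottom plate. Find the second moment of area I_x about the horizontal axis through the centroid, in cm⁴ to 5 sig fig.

I_x ≈ 1463.7 cm⁴

Break the section into simple shapes (no overlaps), measuring from the bottom-left corner of the bounding box.
Bottom plate: 24 × 2, A = 48 cm², y = 1 cm, Ī = 16 cm⁴.
Web plate: 1.6 × 11, A = 17.6 cm², y = 7.5 cm, Ī = 177.4667 cm⁴.
Top plate: 7 × 1, A = 7 cm², y = 13.5 cm, Ī = 0.5833333 cm⁴.
Hole (subtracted): ⌀1, A = 0.7853982 cm², y = 1 cm, Ī = 0.04908739 cm⁴.
Centroid: ȳ = ΣA·y / ΣA = 3.811406 cm.
Transfer each piece to the horizontal axis through the centroid using Ī + A·d² with d = y − 3.811406:
  bottom plate: d = -2.811406 cm → contributes +395.3922 cm⁴
  web plate: d = 3.688594 cm → contributes +416.9274 cm⁴
  top plate: d = 9.688594 cm → contributes +657.6653 cm⁴
  hole: d = -2.811406 cm → contributes −6.256877 cm⁴
Total I = 1463.728 cm⁴.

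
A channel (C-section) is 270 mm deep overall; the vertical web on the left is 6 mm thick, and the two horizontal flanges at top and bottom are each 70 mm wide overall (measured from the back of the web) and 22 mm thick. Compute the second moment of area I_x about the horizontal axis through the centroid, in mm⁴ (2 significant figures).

Treat the section as a set of non-overlapping primitives; coordinates are from the bounding-box lower-left.
Web: 6 × 270, A = 1 620 mm², y = 135 mm, Ī = 9 841 500 mm⁴.
Top flange (beyond web): 64 × 22, A = 1 408 mm², y = 259 mm, Ī = 56 789 mm⁴.
Bottom flange (beyond web): 64 × 22, A = 1 408 mm², y = 11 mm, Ī = 56 789 mm⁴.
By symmetry the centroid is at mid-height, ȳ = 135 mm.
Transfer each piece to the horizontal axis through the centroid using Ī + A·d² with d = y − 135:
  web: d = 0 mm → contributes +9 841 500 mm⁴
  top flange (beyond web): d = 124 mm → contributes +21 706 197 mm⁴
  bottom flange (beyond web): d = -124 mm → contributes +21 706 197 mm⁴
Total I = 53 253 895 mm⁴.

I_x ≈ 5.3 × 10⁷ mm⁴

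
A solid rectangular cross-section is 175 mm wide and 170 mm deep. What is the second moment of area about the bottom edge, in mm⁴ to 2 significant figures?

I_base ≈ 2.9 × 10⁸ mm⁴

The section: 175 × 170, A = 29 750 mm², y = 85 mm, Ī = 71 647 917 mm⁴.
Transfer it to the base of the section using Ī + A·d² with d = y − 0:
  the section: d = 85 mm → contributes +286 591 667 mm⁴
Total I = 286 591 667 mm⁴.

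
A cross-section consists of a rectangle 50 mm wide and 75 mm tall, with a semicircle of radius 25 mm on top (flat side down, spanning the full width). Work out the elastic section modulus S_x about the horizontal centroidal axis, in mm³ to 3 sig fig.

Break the section into simple shapes (no overlaps), measuring from the bottom-left corner of the bounding box.
Rectangular body: 50 × 75, A = 3 750 mm², y = 37.5 mm, Ī = 1 757 813 mm⁴.
Semicircular cap: semicircle r = 25, A = 981.75 mm², y = 85.61 mm, Ī = 42 874 mm⁴.
Centroid: ȳ = ΣA·y / ΣA = 47.482 mm.
Transfer each piece to the horizontal centroidal axis using Ī + A·d² with d = y − 47.482:
  rectangular body: d = -9.982 mm → contributes +2 131 462 mm⁴
  semicircular cap: d = 38.128 mm → contributes +1 470 110 mm⁴
Total I = 3 601 572 mm⁴.
Extreme fibre distance c = 52.518 mm; S = I/c = 68 578 mm³.

S_x ≈ 6.86 × 10⁴ mm³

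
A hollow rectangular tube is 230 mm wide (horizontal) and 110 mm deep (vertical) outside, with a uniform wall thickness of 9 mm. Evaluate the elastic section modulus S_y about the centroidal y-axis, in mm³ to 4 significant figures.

S_y ≈ 3.346 × 10⁵ mm³

Decompose the section into non-overlapping parts with the origin at the bottom-left of its bounding rectangle.
Outer rectangle: 230 × 110, A = 25 300 mm², x = 115 mm, Ī = 111 530 833 mm⁴.
Inner void (subtracted): 212 × 92, A = 19 504 mm², x = 115 mm, Ī = 73 048 981 mm⁴.
By symmetry the centroid is at mid-width, x̄ = 115 mm.
All pieces are centred on the centroidal y-axis, so I = ΣĪ (holes subtracted) = 38 481 852 mm⁴.
Extreme fibre distance c = 115 mm; S = I/c = 334 625 mm³.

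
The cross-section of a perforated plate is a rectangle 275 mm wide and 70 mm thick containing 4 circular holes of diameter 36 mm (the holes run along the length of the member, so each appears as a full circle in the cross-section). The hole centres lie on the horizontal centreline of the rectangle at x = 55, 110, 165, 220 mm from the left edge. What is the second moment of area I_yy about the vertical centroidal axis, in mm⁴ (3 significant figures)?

Treat the section as a set of non-overlapping primitives; coordinates are from the bounding-box lower-left.
Plate: 275 × 70, A = 19 250 mm², x = 137.5 mm, Ī = 121 315 104 mm⁴.
Hole 1 (subtracted): ⌀36, A = 1017.9 mm², x = 55 mm, Ī = 82 448 mm⁴.
Hole 2 (subtracted): ⌀36, A = 1017.9 mm², x = 110 mm, Ī = 82 448 mm⁴.
Hole 3 (subtracted): ⌀36, A = 1017.9 mm², x = 165 mm, Ī = 82 448 mm⁴.
Hole 4 (subtracted): ⌀36, A = 1017.9 mm², x = 220 mm, Ī = 82 448 mm⁴.
By symmetry the centroid is at mid-width, x̄ = 137.5 mm.
Transfer each piece to the vertical centroidal axis using Ī + A·d² with d = x − 137.5:
  plate: d = 0 mm → contributes +121 315 104 mm⁴
  hole 1: d = -82.5 mm → contributes −7 010 367 mm⁴
  hole 2: d = -27.5 mm → contributes −852 217 mm⁴
  hole 3: d = 27.5 mm → contributes −852 217 mm⁴
  hole 4: d = 82.5 mm → contributes −7 010 367 mm⁴
Total I = 105 589 938 mm⁴.

I_yy ≈ 1.06 × 10⁸ mm⁴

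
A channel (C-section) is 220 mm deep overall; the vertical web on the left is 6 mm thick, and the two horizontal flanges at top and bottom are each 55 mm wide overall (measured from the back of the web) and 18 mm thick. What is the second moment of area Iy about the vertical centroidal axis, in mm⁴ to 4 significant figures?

Iy ≈ 9.279 × 10⁵ mm⁴

Decompose the section into non-overlapping parts with the origin at the bottom-left of its bounding rectangle.
Web: 6 × 220, A = 1 320 mm², x = 3 mm, Ī = 3 960 mm⁴.
Top flange (beyond web): 49 × 18, A = 882 mm², x = 30.5 mm, Ī = 176 474 mm⁴.
Bottom flange (beyond web): 49 × 18, A = 882 mm², x = 30.5 mm, Ī = 176 474 mm⁴.
Centroid: x̄ = ΣA·x / ΣA = 18.7296 mm.
Transfer each piece to the vertical centroidal axis using Ī + A·d² with d = x − 18.7296:
  web: d = -15.7296 mm → contributes +330 554 mm⁴
  top flange (beyond web): d = 11.7704 mm → contributes +298 668 mm⁴
  bottom flange (beyond web): d = 11.7704 mm → contributes +298 668 mm⁴
Total I = 927 890 mm⁴.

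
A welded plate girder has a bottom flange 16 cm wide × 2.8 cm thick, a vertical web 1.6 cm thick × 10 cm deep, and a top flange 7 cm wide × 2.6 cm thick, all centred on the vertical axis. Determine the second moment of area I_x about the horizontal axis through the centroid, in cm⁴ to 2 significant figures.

Break the section into simple shapes (no overlaps), measuring from the bottom-left corner of the bounding box.
Bottom plate: 16 × 2.8, A = 44.8 cm², y = 1.4 cm, Ī = 29.27 cm⁴.
Web plate: 1.6 × 10, A = 16 cm², y = 7.8 cm, Ī = 133.3 cm⁴.
Top plate: 7 × 2.6, A = 18.2 cm², y = 14.1 cm, Ī = 10.25 cm⁴.
Centroid: ȳ = ΣA·y / ΣA = 5.622 cm.
Transfer each piece to the horizontal axis through the centroid using Ī + A·d² with d = y − 5.622:
  bottom plate: d = -4.222 cm → contributes +827.9 cm⁴
  web plate: d = 2.178 cm → contributes +209.2 cm⁴
  top plate: d = 8.478 cm → contributes +1 318 cm⁴
Total I = 2 355 cm⁴.

I_x ≈ 2400 cm⁴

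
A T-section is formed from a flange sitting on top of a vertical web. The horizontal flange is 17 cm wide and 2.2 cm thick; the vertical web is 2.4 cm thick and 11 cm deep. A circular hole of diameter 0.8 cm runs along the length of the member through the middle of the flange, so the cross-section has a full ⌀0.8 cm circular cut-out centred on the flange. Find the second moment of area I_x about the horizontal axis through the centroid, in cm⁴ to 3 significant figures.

Decompose the section into non-overlapping parts with the origin at the bottom-left of its bounding rectangle.
Flange: 17 × 2.2, A = 37.4 cm², y = 12.1 cm, Ī = 15.085 cm⁴.
Web: 2.4 × 11, A = 26.4 cm², y = 5.5 cm, Ī = 266.2 cm⁴.
Hole (subtracted): ⌀0.8, A = 0.50265 cm², y = 12.1 cm, Ī = 0.020106 cm⁴.
Centroid: ȳ = ΣA·y / ΣA = 9.3473 cm.
Transfer each piece to the horizontal axis through the centroid using Ī + A·d² with d = y − 9.3473:
  flange: d = 2.7527 cm → contributes +298.48 cm⁴
  web: d = -3.8473 cm → contributes +656.96 cm⁴
  hole: d = 2.7527 cm → contributes −3.829 cm⁴
Total I = 951.61 cm⁴.

I_x ≈ 952 cm⁴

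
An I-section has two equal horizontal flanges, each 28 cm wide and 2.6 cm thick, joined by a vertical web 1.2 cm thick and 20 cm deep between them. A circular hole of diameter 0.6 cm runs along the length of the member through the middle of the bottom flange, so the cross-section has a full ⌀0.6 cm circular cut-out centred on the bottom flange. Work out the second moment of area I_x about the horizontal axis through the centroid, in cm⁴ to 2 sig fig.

I_x ≈ 1.9 × 10⁴ cm⁴

Break the section into simple shapes (no overlaps), measuring from the bottom-left corner of the bounding box.
Bottom flange: 28 × 2.6, A = 72.8 cm², y = 1.3 cm, Ī = 41.01 cm⁴.
Web: 1.2 × 20, A = 24 cm², y = 12.6 cm, Ī = 800 cm⁴.
Top flange: 28 × 2.6, A = 72.8 cm², y = 23.9 cm, Ī = 41.01 cm⁴.
Hole (subtracted): ⌀0.6, A = 0.2827 cm², y = 1.3 cm, Ī = 0.006362 cm⁴.
Centroid: ȳ = ΣA·y / ΣA = 12.62 cm.
Transfer each piece to the horizontal axis through the centroid using Ī + A·d² with d = y − 12.62:
  bottom flange: d = -11.32 cm → contributes +9 368 cm⁴
  web: d = -0.01887 cm → contributes +800 cm⁴
  top flange: d = 11.28 cm → contributes +9 306 cm⁴
  hole: d = -11.32 cm → contributes −36.23 cm⁴
Total I = 19 438 cm⁴.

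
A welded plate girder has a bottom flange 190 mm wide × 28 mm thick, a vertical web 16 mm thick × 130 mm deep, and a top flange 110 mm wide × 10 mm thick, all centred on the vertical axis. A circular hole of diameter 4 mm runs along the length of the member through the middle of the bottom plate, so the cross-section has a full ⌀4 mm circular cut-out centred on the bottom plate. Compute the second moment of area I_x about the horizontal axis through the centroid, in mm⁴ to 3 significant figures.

I_x ≈ 2.80 × 10⁷ mm⁴

Split into non-overlapping primitives; take the origin at the lower-left of the bounding box.
Bottom plate: 190 × 28, A = 5 320 mm², y = 14 mm, Ī = 347 573 mm⁴.
Web plate: 16 × 130, A = 2 080 mm², y = 93 mm, Ī = 2 929 333 mm⁴.
Top plate: 110 × 10, A = 1 100 mm², y = 163 mm, Ī = 9166.7 mm⁴.
Hole (subtracted): ⌀4, A = 12.566 mm², y = 14 mm, Ī = 12.566 mm⁴.
Centroid: ȳ = ΣA·y / ΣA = 52.671 mm.
Transfer each piece to the horizontal axis through the centroid using Ī + A·d² with d = y − 52.671:
  bottom plate: d = -38.671 mm → contributes +8 303 466 mm⁴
  web plate: d = 40.329 mm → contributes +6 312 256 mm⁴
  top plate: d = 110.33 mm → contributes +13 398 834 mm⁴
  hole: d = -38.671 mm → contributes −18 805 mm⁴
Total I = 27 995 750 mm⁴.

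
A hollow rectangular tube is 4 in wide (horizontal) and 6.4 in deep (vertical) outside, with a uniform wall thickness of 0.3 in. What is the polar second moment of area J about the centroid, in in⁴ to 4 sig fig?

J ≈ 47.24 in⁴

Split into non-overlapping primitives; take the origin at the lower-left of the bounding box.
Outer rectangle: 4 × 6.4, A = 25.6 in², y = 3.2 in, Ī = 87.3813 in⁴.
Inner void (subtracted): 3.4 × 5.8, A = 19.72 in², y = 3.2 in, Ī = 55.2817 in⁴.
By symmetry the centroid is at mid-height, ȳ = 3.2 in.
All pieces are centred on the centroidal x-axis, so I = ΣĪ (holes subtracted) = 32.0996 in⁴.
Repeating about the centroidal y-axis gives I_y = 15.1364 in⁴.
Polar second moment: J = I_x + I_y = 47.236 in⁴.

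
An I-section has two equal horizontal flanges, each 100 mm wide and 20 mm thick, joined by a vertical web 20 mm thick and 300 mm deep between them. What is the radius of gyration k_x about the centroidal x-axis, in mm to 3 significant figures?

Split into non-overlapping primitives; take the origin at the lower-left of the bounding box.
Bottom flange: 100 × 20, A = 2 000 mm², y = 10 mm, Ī = 66 667 mm⁴.
Web: 20 × 300, A = 6 000 mm², y = 170 mm, Ī = 45 000 000 mm⁴.
Top flange: 100 × 20, A = 2 000 mm², y = 330 mm, Ī = 66 667 mm⁴.
By symmetry the centroid is at mid-height, ȳ = 170 mm.
Transfer each piece to the centroidal x-axis using Ī + A·d² with d = y − 170:
  bottom flange: d = -160 mm → contributes +51 266 667 mm⁴
  web: d = 0 mm → contributes +45 000 000 mm⁴
  top flange: d = 160 mm → contributes +51 266 667 mm⁴
Total I = 147 533 333 mm⁴.
Radius of gyration: k = √(I/A) = √(147 533 333 / 10 000) = 121.46 mm.

k_x ≈ 121 mm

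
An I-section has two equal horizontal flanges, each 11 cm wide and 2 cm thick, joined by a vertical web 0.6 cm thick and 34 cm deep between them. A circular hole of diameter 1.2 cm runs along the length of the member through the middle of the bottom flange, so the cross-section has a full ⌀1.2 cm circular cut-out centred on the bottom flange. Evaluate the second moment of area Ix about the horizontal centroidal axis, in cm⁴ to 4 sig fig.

Ix ≈ 1.586 × 10⁴ cm⁴

Split into non-overlapping primitives; take the origin at the lower-left of the bounding box.
Bottom flange: 11 × 2, A = 22 cm², y = 1 cm, Ī = 7.33333 cm⁴.
Web: 0.6 × 34, A = 20.4 cm², y = 19 cm, Ī = 1965.2 cm⁴.
Top flange: 11 × 2, A = 22 cm², y = 37 cm, Ī = 7.33333 cm⁴.
Hole (subtracted): ⌀1.2, A = 1.13097 cm², y = 1 cm, Ī = 0.101788 cm⁴.
Centroid: ȳ = ΣA·y / ΣA = 19.3218 cm.
Transfer each piece to the horizontal centroidal axis using Ī + A·d² with d = y − 19.3218:
  bottom flange: d = -18.3218 cm → contributes +7392.45 cm⁴
  web: d = -0.321761 cm → contributes +1967.31 cm⁴
  top flange: d = 17.6782 cm → contributes +6882.78 cm⁴
  hole: d = -18.3218 cm → contributes −379.755 cm⁴
Total I = 15862.8 cm⁴.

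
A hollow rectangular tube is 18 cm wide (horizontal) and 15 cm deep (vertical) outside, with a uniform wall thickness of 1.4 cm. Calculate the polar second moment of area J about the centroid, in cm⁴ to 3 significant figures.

J ≈ 6480 cm⁴

Break the section into simple shapes (no overlaps), measuring from the bottom-left corner of the bounding box.
Outer rectangle: 18 × 15, A = 270 cm², y = 7.5 cm, Ī = 5062.5 cm⁴.
Inner void (subtracted): 15.2 × 12.2, A = 185.44 cm², y = 7.5 cm, Ī = 2300.1 cm⁴.
By symmetry the centroid is at mid-height, ȳ = 7.5 cm.
All pieces are centred on the centroidal x-axis, so I = ΣĪ (holes subtracted) = 2762.4 cm⁴.
Repeating about the centroidal y-axis gives I_y = 3719.7 cm⁴.
Polar second moment: J = I_x + I_y = 6482.1 cm⁴.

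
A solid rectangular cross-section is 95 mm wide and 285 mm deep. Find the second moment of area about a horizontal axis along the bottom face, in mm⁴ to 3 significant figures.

I_base ≈ 7.33 × 10⁸ mm⁴

The section: 95 × 285, A = 27 075 mm², y = 142.5 mm, Ī = 183 263 906 mm⁴.
Transfer it to a horizontal axis along the bottom face using Ī + A·d² with d = y − 0:
  the section: d = 142.5 mm → contributes +733 055 625 mm⁴
Total I = 733 055 625 mm⁴.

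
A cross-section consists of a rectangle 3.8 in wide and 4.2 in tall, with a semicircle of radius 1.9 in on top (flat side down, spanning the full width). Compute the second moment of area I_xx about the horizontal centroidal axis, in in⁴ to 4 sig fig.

Split into non-overlapping primitives; take the origin at the lower-left of the bounding box.
Rectangular body: 3.8 × 4.2, A = 15.96 in², y = 2.1 in, Ī = 23.4612 in⁴.
Semicircular cap: semicircle r = 1.9, A = 5.67057 in², y = 5.00639 in, Ī = 1.43036 in⁴.
Centroid: ȳ = ΣA·y / ΣA = 2.86192 in.
Transfer each piece to the horizontal centroidal axis using Ī + A·d² with d = y − 2.86192:
  rectangular body: d = -0.761925 in → contributes +32.7265 in⁴
  semicircular cap: d = 2.14446 in → contributes +27.5077 in⁴
Total I = 60.2341 in⁴.

I_xx ≈ 60.23 in⁴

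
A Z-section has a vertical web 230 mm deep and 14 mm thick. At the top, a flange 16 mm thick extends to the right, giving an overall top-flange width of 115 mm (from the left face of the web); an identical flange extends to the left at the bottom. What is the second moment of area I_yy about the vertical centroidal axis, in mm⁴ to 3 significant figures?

Break the section into simple shapes (no overlaps), measuring from the bottom-left corner of the bounding box.
Web: 14 × 230, A = 3 220 mm², x = 108 mm, Ī = 52 593 mm⁴.
Top flange (beyond web): 101 × 16, A = 1 616 mm², x = 165.5 mm, Ī = 1 373 735 mm⁴.
Bottom flange (beyond web): 101 × 16, A = 1 616 mm², x = 50.5 mm, Ī = 1 373 735 mm⁴.
Centroid: x̄ = ΣA·x / ΣA = 108 mm.
Transfer each piece to the vertical centroidal axis using Ī + A·d² with d = x − 108:
  web: d = 0 mm → contributes +52 593 mm⁴
  top flange (beyond web): d = 57.5 mm → contributes +6 716 635 mm⁴
  bottom flange (beyond web): d = -57.5 mm → contributes +6 716 635 mm⁴
Total I = 13 485 863 mm⁴.

I_yy ≈ 1.35 × 10⁷ mm⁴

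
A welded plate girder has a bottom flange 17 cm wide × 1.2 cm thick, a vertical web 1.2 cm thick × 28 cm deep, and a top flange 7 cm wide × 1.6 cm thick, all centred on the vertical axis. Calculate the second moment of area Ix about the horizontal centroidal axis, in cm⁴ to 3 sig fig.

Ix ≈ 8730 cm⁴

Split into non-overlapping primitives; take the origin at the lower-left of the bounding box.
Bottom plate: 17 × 1.2, A = 20.4 cm², y = 0.6 cm, Ī = 2.448 cm⁴.
Web plate: 1.2 × 28, A = 33.6 cm², y = 15.2 cm, Ī = 2195.2 cm⁴.
Top plate: 7 × 1.6, A = 11.2 cm², y = 30 cm, Ī = 2.3893 cm⁴.
Centroid: ȳ = ΣA·y / ΣA = 13.174 cm.
Transfer each piece to the horizontal centroidal axis using Ī + A·d² with d = y − 13.174:
  bottom plate: d = -12.574 cm → contributes +3227.9 cm⁴
  web plate: d = 2.0258 cm → contributes +2333.1 cm⁴
  top plate: d = 16.826 cm → contributes +3173.2 cm⁴
Total I = 8734.2 cm⁴.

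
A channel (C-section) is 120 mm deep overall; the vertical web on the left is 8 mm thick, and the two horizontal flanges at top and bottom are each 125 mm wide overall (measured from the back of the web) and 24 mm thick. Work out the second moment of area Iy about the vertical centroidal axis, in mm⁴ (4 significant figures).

Iy ≈ 9.614 × 10⁶ mm⁴

Split into non-overlapping primitives; take the origin at the lower-left of the bounding box.
Web: 8 × 120, A = 960 mm², x = 4 mm, Ī = 5 120 mm⁴.
Top flange (beyond web): 117 × 24, A = 2 808 mm², x = 66.5 mm, Ī = 3 203 226 mm⁴.
Bottom flange (beyond web): 117 × 24, A = 2 808 mm², x = 66.5 mm, Ī = 3 203 226 mm⁴.
Centroid: x̄ = ΣA·x / ΣA = 57.3759 mm.
Transfer each piece to the vertical centroidal axis using Ī + A·d² with d = x − 57.3759:
  web: d = -53.3759 mm → contributes +2 740 149 mm⁴
  top flange (beyond web): d = 9.12409 mm → contributes +3 436 989 mm⁴
  bottom flange (beyond web): d = 9.12409 mm → contributes +3 436 989 mm⁴
Total I = 9 614 127 mm⁴.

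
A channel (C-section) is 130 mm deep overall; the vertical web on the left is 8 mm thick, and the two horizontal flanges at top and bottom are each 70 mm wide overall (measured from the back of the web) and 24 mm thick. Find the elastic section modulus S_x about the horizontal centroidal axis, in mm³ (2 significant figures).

S_x ≈ 1.5 × 10⁵ mm³

Decompose the section into non-overlapping parts with the origin at the bottom-left of its bounding rectangle.
Web: 8 × 130, A = 1 040 mm², y = 65 mm, Ī = 1 464 667 mm⁴.
Top flange (beyond web): 62 × 24, A = 1 488 mm², y = 118 mm, Ī = 71 424 mm⁴.
Bottom flange (beyond web): 62 × 24, A = 1 488 mm², y = 12 mm, Ī = 71 424 mm⁴.
By symmetry the centroid is at mid-height, ȳ = 65 mm.
Transfer each piece to the horizontal centroidal axis using Ī + A·d² with d = y − 65:
  web: d = 0 mm → contributes +1 464 667 mm⁴
  top flange (beyond web): d = 53 mm → contributes +4 251 216 mm⁴
  bottom flange (beyond web): d = -53 mm → contributes +4 251 216 mm⁴
Total I = 9 967 099 mm⁴.
Extreme fibre distance c = 65 mm; S = I/c = 153 340 mm³.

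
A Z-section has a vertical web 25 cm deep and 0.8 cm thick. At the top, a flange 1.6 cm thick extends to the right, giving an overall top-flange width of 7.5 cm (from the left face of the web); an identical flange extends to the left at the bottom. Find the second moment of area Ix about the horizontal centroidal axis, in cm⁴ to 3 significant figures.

Decompose the section into non-overlapping parts with the origin at the bottom-left of its bounding rectangle.
Web: 0.8 × 25, A = 20 cm², y = 12.5 cm, Ī = 1041.7 cm⁴.
Top flange (beyond web): 6.7 × 1.6, A = 10.72 cm², y = 24.2 cm, Ī = 2.2869 cm⁴.
Bottom flange (beyond web): 6.7 × 1.6, A = 10.72 cm², y = 0.8 cm, Ī = 2.2869 cm⁴.
Centroid: ȳ = ΣA·y / ΣA = 12.5 cm.
Transfer each piece to the horizontal centroidal axis using Ī + A·d² with d = y − 12.5:
  web: d = 0 cm → contributes +1041.7 cm⁴
  top flange (beyond web): d = 11.7 cm → contributes +1469.7 cm⁴
  bottom flange (beyond web): d = -11.7 cm → contributes +1469.7 cm⁴
Total I = 3981.2 cm⁴.

Ix ≈ 3980 cm⁴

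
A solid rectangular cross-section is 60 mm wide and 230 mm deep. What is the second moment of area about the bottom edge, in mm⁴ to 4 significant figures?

I_base ≈ 2.433 × 10⁸ mm⁴

The section: 60 × 230, A = 13 800 mm², y = 115 mm, Ī = 60 835 000 mm⁴.
Transfer it to a horizontal axis along the bottom face using Ī + A·d² with d = y − 0:
  the section: d = 115 mm → contributes +243 340 000 mm⁴
Total I = 243 340 000 mm⁴.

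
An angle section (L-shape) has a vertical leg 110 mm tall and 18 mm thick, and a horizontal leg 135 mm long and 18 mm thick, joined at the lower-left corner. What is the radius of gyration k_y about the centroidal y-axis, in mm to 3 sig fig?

k_y ≈ 41.7 mm

Decompose the section into non-overlapping parts with the origin at the bottom-left of its bounding rectangle.
Vertical leg: 18 × 110, A = 1 980 mm², x = 9 mm, Ī = 53 460 mm⁴.
Horizontal leg (remainder): 117 × 18, A = 2 106 mm², x = 76.5 mm, Ī = 2 402 420 mm⁴.
Centroid: x̄ = ΣA·x / ΣA = 43.791 mm.
Transfer each piece to the centroidal y-axis using Ī + A·d² with d = x − 43.791:
  vertical leg: d = -34.791 mm → contributes +2 450 044 mm⁴
  horizontal leg (remainder): d = 32.709 mm → contributes +4 655 619 mm⁴
Total I = 7 105 663 mm⁴.
Radius of gyration: k = √(I/A) = √(7 105 663 / 4 086) = 41.702 mm.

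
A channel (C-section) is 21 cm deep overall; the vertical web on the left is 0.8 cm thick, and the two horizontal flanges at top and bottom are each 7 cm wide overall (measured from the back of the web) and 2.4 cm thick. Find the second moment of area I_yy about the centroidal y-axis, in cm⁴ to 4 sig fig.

I_yy ≈ 227.8 cm⁴

Treat the section as a set of non-overlapping primitives; coordinates are from the bounding-box lower-left.
Web: 0.8 × 21, A = 16.8 cm², x = 0.4 cm, Ī = 0.896 cm⁴.
Top flange (beyond web): 6.2 × 2.4, A = 14.88 cm², x = 3.9 cm, Ī = 47.6656 cm⁴.
Bottom flange (beyond web): 6.2 × 2.4, A = 14.88 cm², x = 3.9 cm, Ī = 47.6656 cm⁴.
Centroid: x̄ = ΣA·x / ΣA = 2.63711 cm.
Transfer each piece to the centroidal y-axis using Ī + A·d² with d = x − 2.63711:
  web: d = -2.23711 cm → contributes +84.9746 cm⁴
  top flange (beyond web): d = 1.26289 cm → contributes +71.3975 cm⁴
  bottom flange (beyond web): d = 1.26289 cm → contributes +71.3975 cm⁴
Total I = 227.769 cm⁴.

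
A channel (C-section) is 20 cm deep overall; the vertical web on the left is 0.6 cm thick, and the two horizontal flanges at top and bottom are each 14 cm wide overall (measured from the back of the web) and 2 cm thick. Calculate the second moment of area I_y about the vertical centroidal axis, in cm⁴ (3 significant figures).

I_y ≈ 1280 cm⁴

Split into non-overlapping primitives; take the origin at the lower-left of the bounding box.
Web: 0.6 × 20, A = 12 cm², x = 0.3 cm, Ī = 0.36 cm⁴.
Top flange (beyond web): 13.4 × 2, A = 26.8 cm², x = 7.3 cm, Ī = 401.02 cm⁴.
Bottom flange (beyond web): 13.4 × 2, A = 26.8 cm², x = 7.3 cm, Ī = 401.02 cm⁴.
Centroid: x̄ = ΣA·x / ΣA = 6.0195 cm.
Transfer each piece to the vertical centroidal axis using Ī + A·d² with d = x − 6.0195:
  web: d = -5.7195 cm → contributes +392.91 cm⁴
  top flange (beyond web): d = 1.2805 cm → contributes +444.96 cm⁴
  bottom flange (beyond web): d = 1.2805 cm → contributes +444.96 cm⁴
Total I = 1282.8 cm⁴.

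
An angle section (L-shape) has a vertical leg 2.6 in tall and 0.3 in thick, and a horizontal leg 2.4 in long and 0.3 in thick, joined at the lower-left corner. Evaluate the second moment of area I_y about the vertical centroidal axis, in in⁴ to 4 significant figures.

I_y ≈ 0.7392 in⁴

Split into non-overlapping primitives; take the origin at the lower-left of the bounding box.
Vertical leg: 0.3 × 2.6, A = 0.78 in², x = 0.15 in, Ī = 0.00585 in⁴.
Horizontal leg (remainder): 2.1 × 0.3, A = 0.63 in², x = 1.35 in, Ī = 0.231525 in⁴.
Centroid: x̄ = ΣA·x / ΣA = 0.68617 in.
Transfer each piece to the vertical centroidal axis using Ī + A·d² with d = x − 0.68617:
  vertical leg: d = -0.53617 in → contributes +0.230083 in⁴
  horizontal leg (remainder): d = 0.66383 in → contributes +0.509147 in⁴
Total I = 0.73923 in⁴.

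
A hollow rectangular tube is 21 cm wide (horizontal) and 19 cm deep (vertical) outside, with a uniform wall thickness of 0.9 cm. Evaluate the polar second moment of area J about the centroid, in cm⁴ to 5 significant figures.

J ≈ 8380.0 cm⁴

Decompose the section into non-overlapping parts with the origin at the bottom-left of its bounding rectangle.
Outer rectangle: 21 × 19, A = 399 cm², y = 9.5 cm, Ī = 12003.25 cm⁴.
Inner void (subtracted): 19.2 × 17.2, A = 330.24 cm², y = 9.5 cm, Ī = 8141.517 cm⁴.
By symmetry the centroid is at mid-height, ȳ = 9.5 cm.
All pieces are centred on the centroidal x-axis, so I = ΣĪ (holes subtracted) = 3861.733 cm⁴.
Repeating about the centroidal y-axis gives I_y = 4518.277 cm⁴.
Polar second moment: J = I_x + I_y = 8380.01 cm⁴.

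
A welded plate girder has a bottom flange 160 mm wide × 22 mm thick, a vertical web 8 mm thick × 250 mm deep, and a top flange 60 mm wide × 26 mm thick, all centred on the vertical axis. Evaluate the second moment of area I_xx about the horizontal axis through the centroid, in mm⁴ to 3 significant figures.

I_xx ≈ 9.57 × 10⁷ mm⁴

Decompose the section into non-overlapping parts with the origin at the bottom-left of its bounding rectangle.
Bottom plate: 160 × 22, A = 3 520 mm², y = 11 mm, Ī = 141 973 mm⁴.
Web plate: 8 × 250, A = 2 000 mm², y = 147 mm, Ī = 10 416 667 mm⁴.
Top plate: 60 × 26, A = 1 560 mm², y = 285 mm, Ī = 87 880 mm⁴.
Centroid: ȳ = ΣA·y / ΣA = 109.79 mm.
Transfer each piece to the horizontal axis through the centroid using Ī + A·d² with d = y − 109.79:
  bottom plate: d = -98.791 mm → contributes +34 495 955 mm⁴
  web plate: d = 37.209 mm → contributes +13 185 692 mm⁴
  top plate: d = 175.21 mm → contributes +47 977 084 mm⁴
Total I = 95 658 731 mm⁴.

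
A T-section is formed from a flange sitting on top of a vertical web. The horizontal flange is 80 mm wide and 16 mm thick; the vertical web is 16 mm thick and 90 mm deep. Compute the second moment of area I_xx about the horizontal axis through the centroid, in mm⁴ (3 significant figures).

Decompose the section into non-overlapping parts with the origin at the bottom-left of its bounding rectangle.
Flange: 80 × 16, A = 1 280 mm², y = 98 mm, Ī = 27 307 mm⁴.
Web: 16 × 90, A = 1 440 mm², y = 45 mm, Ī = 972 000 mm⁴.
Centroid: ȳ = ΣA·y / ΣA = 69.941 mm.
Transfer each piece to the horizontal axis through the centroid using Ī + A·d² with d = y − 69.941:
  flange: d = 28.059 mm → contributes +1 035 048 mm⁴
  web: d = -24.941 mm → contributes +1 867 770 mm⁴
Total I = 2 902 817 mm⁴.

I_xx ≈ 2.90 × 10⁶ mm⁴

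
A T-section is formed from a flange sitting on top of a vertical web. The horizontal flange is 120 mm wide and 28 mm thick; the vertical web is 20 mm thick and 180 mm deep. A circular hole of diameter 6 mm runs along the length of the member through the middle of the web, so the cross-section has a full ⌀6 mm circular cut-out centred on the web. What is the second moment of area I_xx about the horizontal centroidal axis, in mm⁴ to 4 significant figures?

Split into non-overlapping primitives; take the origin at the lower-left of the bounding box.
Flange: 120 × 28, A = 3 360 mm², y = 194 mm, Ī = 219 520 mm⁴.
Web: 20 × 180, A = 3 600 mm², y = 90 mm, Ī = 9 720 000 mm⁴.
Hole (subtracted): ⌀6, A = 28.2743 mm², y = 90 mm, Ī = 63.6173 mm⁴.
Centroid: ȳ = ΣA·y / ΣA = 140.412 mm.
Transfer each piece to the horizontal centroidal axis using Ī + A·d² with d = y − 140.412:
  flange: d = 53.5883 mm → contributes +9 868 456 mm⁴
  web: d = -50.4117 mm → contributes +18 868 818 mm⁴
  hole: d = -50.4117 mm → contributes −71918.3 mm⁴
Total I = 28 665 356 mm⁴.

I_xx ≈ 2.867 × 10⁷ mm⁴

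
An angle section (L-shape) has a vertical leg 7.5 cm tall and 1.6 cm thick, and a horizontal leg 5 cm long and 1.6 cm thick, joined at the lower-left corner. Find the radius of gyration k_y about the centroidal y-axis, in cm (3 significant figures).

Break the section into simple shapes (no overlaps), measuring from the bottom-left corner of the bounding box.
Vertical leg: 1.6 × 7.5, A = 12 cm², x = 0.8 cm, Ī = 2.56 cm⁴.
Horizontal leg (remainder): 3.4 × 1.6, A = 5.44 cm², x = 3.3 cm, Ī = 5.2405 cm⁴.
Centroid: x̄ = ΣA·x / ΣA = 1.5798 cm.
Transfer each piece to the centroidal y-axis using Ī + A·d² with d = x − 1.5798:
  vertical leg: d = -0.77982 cm → contributes +9.8574 cm⁴
  horizontal leg (remainder): d = 1.7202 cm → contributes +21.338 cm⁴
Total I = 31.195 cm⁴.
Radius of gyration: k = √(I/A) = √(31.195 / 17.44) = 1.3374 cm.

k_y ≈ 1.34 cm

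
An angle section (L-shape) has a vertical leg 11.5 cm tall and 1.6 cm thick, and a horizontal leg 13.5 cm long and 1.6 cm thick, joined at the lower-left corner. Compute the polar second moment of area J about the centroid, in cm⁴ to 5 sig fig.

J ≈ 1091.1 cm⁴

Treat the section as a set of non-overlapping primitives; coordinates are from the bounding-box lower-left.
Vertical leg: 1.6 × 11.5, A = 18.4 cm², y = 5.75 cm, Ī = 202.7833 cm⁴.
Horizontal leg (remainder): 11.9 × 1.6, A = 19.04 cm², y = 0.8 cm, Ī = 4.061867 cm⁴.
Centroid: ȳ = ΣA·y / ΣA = 3.232692 cm.
Transfer each piece to the centroidal x-axis using Ī + A·d² with d = y − 3.232692:
  vertical leg: d = 2.517308 cm → contributes +319.3812 cm⁴
  horizontal leg (remainder): d = -2.432692 cm → contributes +116.7404 cm⁴
Total I = 436.1216 cm⁴.
For the y-axis: x̄ = 4.232692 cm.
Repeating about the centroidal y-axis gives I_y = 654.9536 cm⁴.
Polar second moment: J = I_x + I_y = 1091.075 cm⁴.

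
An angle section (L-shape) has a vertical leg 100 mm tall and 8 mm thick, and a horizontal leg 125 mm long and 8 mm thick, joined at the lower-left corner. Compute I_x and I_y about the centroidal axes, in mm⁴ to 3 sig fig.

I_x ≈ 1.58 × 10⁶ mm⁴, I_y ≈ 2.76 × 10⁶ mm⁴

Break the section into simple shapes (no overlaps), measuring from the bottom-left corner of the bounding box.
Vertical leg: 8 × 100, A = 800 mm², y = 50 mm, Ī = 666 667 mm⁴.
Horizontal leg (remainder): 117 × 8, A = 936 mm², y = 4 mm, Ī = 4 992 mm⁴.
Centroid: ȳ = ΣA·y / ΣA = 25.198 mm.
Transfer each piece to the centroidal x-axis using Ī + A·d² with d = y − 25.198:
  vertical leg: d = 24.802 mm → contributes +1 158 772 mm⁴
  horizontal leg (remainder): d = -21.198 mm → contributes +425 595 mm⁴
Total I = 1 584 367 mm⁴.
For the y-axis: x̄ = 37.698 mm.
Repeating about the centroidal y-axis gives I_y = 2 756 917 mm⁴.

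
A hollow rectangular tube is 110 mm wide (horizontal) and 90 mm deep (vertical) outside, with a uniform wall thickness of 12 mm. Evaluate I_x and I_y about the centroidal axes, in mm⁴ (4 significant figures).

I_x ≈ 4.622 × 10⁶ mm⁴, I_y ≈ 6.484 × 10⁶ mm⁴

Split into non-overlapping primitives; take the origin at the lower-left of the bounding box.
Outer rectangle: 110 × 90, A = 9 900 mm², y = 45 mm, Ī = 6 682 500 mm⁴.
Inner void (subtracted): 86 × 66, A = 5 676 mm², y = 45 mm, Ī = 2 060 388 mm⁴.
By symmetry the centroid is at mid-height, ȳ = 45 mm.
All pieces are centred on the centroidal x-axis, so I = ΣĪ (holes subtracted) = 4 622 112 mm⁴.
Repeating about the centroidal y-axis gives I_y = 6 484 192 mm⁴.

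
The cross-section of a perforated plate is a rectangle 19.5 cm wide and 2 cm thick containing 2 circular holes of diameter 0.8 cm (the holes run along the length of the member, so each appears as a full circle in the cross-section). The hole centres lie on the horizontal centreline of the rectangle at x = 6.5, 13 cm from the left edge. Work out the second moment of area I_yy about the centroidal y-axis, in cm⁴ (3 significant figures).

Break the section into simple shapes (no overlaps), measuring from the bottom-left corner of the bounding box.
Plate: 19.5 × 2, A = 39 cm², x = 9.75 cm, Ī = 1235.8 cm⁴.
Hole 1 (subtracted): ⌀0.8, A = 0.50265 cm², x = 6.5 cm, Ī = 0.020106 cm⁴.
Hole 2 (subtracted): ⌀0.8, A = 0.50265 cm², x = 13 cm, Ī = 0.020106 cm⁴.
By symmetry the centroid is at mid-width, x̄ = 9.75 cm.
Transfer each piece to the centroidal y-axis using Ī + A·d² with d = x − 9.75:
  plate: d = 0 cm → contributes +1235.8 cm⁴
  hole 1: d = -3.25 cm → contributes −5.3294 cm⁴
  hole 2: d = 3.25 cm → contributes −5.3294 cm⁴
Total I = 1225.2 cm⁴.

I_yy ≈ 1230 cm⁴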